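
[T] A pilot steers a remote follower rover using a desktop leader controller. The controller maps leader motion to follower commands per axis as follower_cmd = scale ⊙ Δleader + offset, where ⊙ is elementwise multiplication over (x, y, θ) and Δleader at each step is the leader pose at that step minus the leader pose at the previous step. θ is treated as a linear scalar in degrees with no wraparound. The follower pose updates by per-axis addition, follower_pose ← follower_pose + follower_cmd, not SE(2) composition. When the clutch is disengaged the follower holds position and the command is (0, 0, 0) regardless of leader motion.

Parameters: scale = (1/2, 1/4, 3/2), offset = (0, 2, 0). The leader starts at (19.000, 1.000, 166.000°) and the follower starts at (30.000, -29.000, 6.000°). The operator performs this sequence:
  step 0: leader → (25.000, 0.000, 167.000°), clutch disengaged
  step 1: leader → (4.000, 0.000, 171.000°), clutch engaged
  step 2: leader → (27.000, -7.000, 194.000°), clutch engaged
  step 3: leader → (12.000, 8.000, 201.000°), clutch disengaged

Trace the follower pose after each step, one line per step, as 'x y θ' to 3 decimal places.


30.000 -29.000 6.000
19.500 -27.000 12.000
31.000 -26.750 46.500
31.000 -26.750 46.500

step 0: Δleader=(6.000, -1.000, 1.000°), disengaged; cmd=(0,0,0) → follower holds at (30.000, -29.000, 6.000°)
step 1: Δleader=(-21.000, 0.000, 4.000°), engaged; cmd=(-10.500, 2.000, 6.000°) → follower=(19.500, -27.000, 12.000°)
step 2: Δleader=(23.000, -7.000, 23.000°), engaged; cmd=(11.500, 0.250, 34.500°) → follower=(31.000, -26.750, 46.500°)
step 3: Δleader=(-15.000, 15.000, 7.000°), disengaged; cmd=(0,0,0) → follower holds at (31.000, -26.750, 46.500°)


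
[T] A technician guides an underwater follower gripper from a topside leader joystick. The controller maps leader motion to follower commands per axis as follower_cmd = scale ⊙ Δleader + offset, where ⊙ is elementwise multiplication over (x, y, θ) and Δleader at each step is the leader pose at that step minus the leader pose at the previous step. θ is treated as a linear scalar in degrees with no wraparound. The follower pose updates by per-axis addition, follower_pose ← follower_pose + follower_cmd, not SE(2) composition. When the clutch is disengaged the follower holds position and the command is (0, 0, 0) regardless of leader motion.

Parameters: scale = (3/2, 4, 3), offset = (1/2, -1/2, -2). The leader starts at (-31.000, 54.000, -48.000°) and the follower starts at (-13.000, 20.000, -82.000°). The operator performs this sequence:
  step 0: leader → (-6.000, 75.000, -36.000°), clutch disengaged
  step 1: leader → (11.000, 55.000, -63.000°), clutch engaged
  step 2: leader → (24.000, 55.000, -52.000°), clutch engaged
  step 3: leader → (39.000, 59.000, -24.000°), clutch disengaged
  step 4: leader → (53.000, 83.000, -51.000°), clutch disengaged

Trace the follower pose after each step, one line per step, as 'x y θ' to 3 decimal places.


step 0: Δleader=(25.000, 21.000, 12.000°), disengaged; cmd=(0,0,0) → follower holds at (-13.000, 20.000, -82.000°)
step 1: Δleader=(17.000, -20.000, -27.000°), engaged; cmd=(26.000, -80.500, -83.000°) → follower=(13.000, -60.500, -165.000°)
step 2: Δleader=(13.000, 0.000, 11.000°), engaged; cmd=(20.000, -0.500, 31.000°) → follower=(33.000, -61.000, -134.000°)
step 3: Δleader=(15.000, 4.000, 28.000°), disengaged; cmd=(0,0,0) → follower holds at (33.000, -61.000, -134.000°)
step 4: Δleader=(14.000, 24.000, -27.000°), disengaged; cmd=(0,0,0) → follower holds at (33.000, -61.000, -134.000°)

-13.000 20.000 -82.000
13.000 -60.500 -165.000
33.000 -61.000 -134.000
33.000 -61.000 -134.000
33.000 -61.000 -134.000


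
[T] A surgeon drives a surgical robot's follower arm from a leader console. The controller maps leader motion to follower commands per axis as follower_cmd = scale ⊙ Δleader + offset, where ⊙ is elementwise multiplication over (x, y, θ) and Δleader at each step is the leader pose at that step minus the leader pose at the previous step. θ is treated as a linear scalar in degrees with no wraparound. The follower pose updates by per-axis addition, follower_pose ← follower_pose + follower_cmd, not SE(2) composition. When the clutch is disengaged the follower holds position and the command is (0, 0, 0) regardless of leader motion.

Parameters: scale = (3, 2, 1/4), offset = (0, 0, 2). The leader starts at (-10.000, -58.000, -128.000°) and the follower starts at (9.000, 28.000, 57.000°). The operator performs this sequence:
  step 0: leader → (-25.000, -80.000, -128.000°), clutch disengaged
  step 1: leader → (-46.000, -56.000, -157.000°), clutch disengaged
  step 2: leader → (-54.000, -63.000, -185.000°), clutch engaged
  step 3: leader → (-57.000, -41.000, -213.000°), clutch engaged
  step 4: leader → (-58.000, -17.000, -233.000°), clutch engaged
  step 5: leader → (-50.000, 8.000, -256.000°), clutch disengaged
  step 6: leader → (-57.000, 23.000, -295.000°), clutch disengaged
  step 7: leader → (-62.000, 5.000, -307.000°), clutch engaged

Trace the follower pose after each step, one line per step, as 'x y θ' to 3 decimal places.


step 0: Δleader=(-15.000, -22.000, 0.000°), disengaged; cmd=(0,0,0) → follower holds at (9.000, 28.000, 57.000°)
step 1: Δleader=(-21.000, 24.000, -29.000°), disengaged; cmd=(0,0,0) → follower holds at (9.000, 28.000, 57.000°)
step 2: Δleader=(-8.000, -7.000, -28.000°), engaged; cmd=(-24.000, -14.000, -5.000°) → follower=(-15.000, 14.000, 52.000°)
step 3: Δleader=(-3.000, 22.000, -28.000°), engaged; cmd=(-9.000, 44.000, -5.000°) → follower=(-24.000, 58.000, 47.000°)
step 4: Δleader=(-1.000, 24.000, -20.000°), engaged; cmd=(-3.000, 48.000, -3.000°) → follower=(-27.000, 106.000, 44.000°)
step 5: Δleader=(8.000, 25.000, -23.000°), disengaged; cmd=(0,0,0) → follower holds at (-27.000, 106.000, 44.000°)
step 6: Δleader=(-7.000, 15.000, -39.000°), disengaged; cmd=(0,0,0) → follower holds at (-27.000, 106.000, 44.000°)
step 7: Δleader=(-5.000, -18.000, -12.000°), engaged; cmd=(-15.000, -36.000, -1.000°) → follower=(-42.000, 70.000, 43.000°)

9.000 28.000 57.000
9.000 28.000 57.000
-15.000 14.000 52.000
-24.000 58.000 47.000
-27.000 106.000 44.000
-27.000 106.000 44.000
-27.000 106.000 44.000
-42.000 70.000 43.000


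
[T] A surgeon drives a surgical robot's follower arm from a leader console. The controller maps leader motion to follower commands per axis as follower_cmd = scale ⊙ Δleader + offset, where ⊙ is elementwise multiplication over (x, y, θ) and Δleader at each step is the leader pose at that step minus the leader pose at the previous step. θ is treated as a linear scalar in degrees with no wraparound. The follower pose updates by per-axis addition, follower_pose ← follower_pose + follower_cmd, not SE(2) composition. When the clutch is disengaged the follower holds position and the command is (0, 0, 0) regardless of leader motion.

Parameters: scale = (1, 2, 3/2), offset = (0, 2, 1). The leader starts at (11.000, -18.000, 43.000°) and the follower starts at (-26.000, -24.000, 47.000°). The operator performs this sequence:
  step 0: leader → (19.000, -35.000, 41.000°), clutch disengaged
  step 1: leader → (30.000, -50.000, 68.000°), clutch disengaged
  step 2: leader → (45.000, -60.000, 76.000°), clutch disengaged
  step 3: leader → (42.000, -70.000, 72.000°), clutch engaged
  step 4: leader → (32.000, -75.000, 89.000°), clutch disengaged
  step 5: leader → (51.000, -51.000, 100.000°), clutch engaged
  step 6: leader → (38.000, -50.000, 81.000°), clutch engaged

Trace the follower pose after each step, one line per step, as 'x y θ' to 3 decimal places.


step 0: Δleader=(8.000, -17.000, -2.000°), disengaged; cmd=(0,0,0) → follower holds at (-26.000, -24.000, 47.000°)
step 1: Δleader=(11.000, -15.000, 27.000°), disengaged; cmd=(0,0,0) → follower holds at (-26.000, -24.000, 47.000°)
step 2: Δleader=(15.000, -10.000, 8.000°), disengaged; cmd=(0,0,0) → follower holds at (-26.000, -24.000, 47.000°)
step 3: Δleader=(-3.000, -10.000, -4.000°), engaged; cmd=(-3.000, -18.000, -5.000°) → follower=(-29.000, -42.000, 42.000°)
step 4: Δleader=(-10.000, -5.000, 17.000°), disengaged; cmd=(0,0,0) → follower holds at (-29.000, -42.000, 42.000°)
step 5: Δleader=(19.000, 24.000, 11.000°), engaged; cmd=(19.000, 50.000, 17.500°) → follower=(-10.000, 8.000, 59.500°)
step 6: Δleader=(-13.000, 1.000, -19.000°), engaged; cmd=(-13.000, 4.000, -27.500°) → follower=(-23.000, 12.000, 32.000°)

-26.000 -24.000 47.000
-26.000 -24.000 47.000
-26.000 -24.000 47.000
-29.000 -42.000 42.000
-29.000 -42.000 42.000
-10.000 8.000 59.500
-23.000 12.000 32.000


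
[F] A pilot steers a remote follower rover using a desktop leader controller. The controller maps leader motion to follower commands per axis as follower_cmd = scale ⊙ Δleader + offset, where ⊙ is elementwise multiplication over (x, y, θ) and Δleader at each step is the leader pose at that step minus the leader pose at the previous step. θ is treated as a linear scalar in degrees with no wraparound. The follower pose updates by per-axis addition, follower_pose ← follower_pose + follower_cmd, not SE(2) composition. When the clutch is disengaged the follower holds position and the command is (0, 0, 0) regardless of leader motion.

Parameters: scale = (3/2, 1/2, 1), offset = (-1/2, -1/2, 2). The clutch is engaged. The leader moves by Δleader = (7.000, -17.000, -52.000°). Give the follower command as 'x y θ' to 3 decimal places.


axis x: 3/2·7.000 + -1/2 = 10.000
axis y: 1/2·-17.000 + -1/2 = -9.000
axis θ: 1·-52.000 + 2 = -50.000

10.000 -9.000 -50.000


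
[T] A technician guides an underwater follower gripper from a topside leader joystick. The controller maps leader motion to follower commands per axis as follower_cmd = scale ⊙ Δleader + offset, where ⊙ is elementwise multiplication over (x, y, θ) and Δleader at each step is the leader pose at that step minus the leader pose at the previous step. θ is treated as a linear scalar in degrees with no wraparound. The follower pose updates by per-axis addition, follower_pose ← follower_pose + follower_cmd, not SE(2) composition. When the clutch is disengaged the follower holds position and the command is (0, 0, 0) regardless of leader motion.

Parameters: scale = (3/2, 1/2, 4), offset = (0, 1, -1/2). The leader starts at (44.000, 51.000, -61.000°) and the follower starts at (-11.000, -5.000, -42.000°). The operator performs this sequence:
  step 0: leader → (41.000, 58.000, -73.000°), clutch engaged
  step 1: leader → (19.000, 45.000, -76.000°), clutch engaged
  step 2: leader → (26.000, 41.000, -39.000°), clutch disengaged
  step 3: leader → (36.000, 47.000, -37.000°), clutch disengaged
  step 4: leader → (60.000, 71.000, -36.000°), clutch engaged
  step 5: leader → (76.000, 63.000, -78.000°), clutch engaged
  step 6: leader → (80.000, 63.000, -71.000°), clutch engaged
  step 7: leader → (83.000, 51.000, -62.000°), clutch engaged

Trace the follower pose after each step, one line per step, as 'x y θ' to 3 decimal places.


step 0: Δleader=(-3.000, 7.000, -12.000°), engaged; cmd=(-4.500, 4.500, -48.500°) → follower=(-15.500, -0.500, -90.500°)
step 1: Δleader=(-22.000, -13.000, -3.000°), engaged; cmd=(-33.000, -5.500, -12.500°) → follower=(-48.500, -6.000, -103.000°)
step 2: Δleader=(7.000, -4.000, 37.000°), disengaged; cmd=(0,0,0) → follower holds at (-48.500, -6.000, -103.000°)
step 3: Δleader=(10.000, 6.000, 2.000°), disengaged; cmd=(0,0,0) → follower holds at (-48.500, -6.000, -103.000°)
step 4: Δleader=(24.000, 24.000, 1.000°), engaged; cmd=(36.000, 13.000, 3.500°) → follower=(-12.500, 7.000, -99.500°)
step 5: Δleader=(16.000, -8.000, -42.000°), engaged; cmd=(24.000, -3.000, -168.500°) → follower=(11.500, 4.000, -268.000°)
step 6: Δleader=(4.000, 0.000, 7.000°), engaged; cmd=(6.000, 1.000, 27.500°) → follower=(17.500, 5.000, -240.500°)
step 7: Δleader=(3.000, -12.000, 9.000°), engaged; cmd=(4.500, -5.000, 35.500°) → follower=(22.000, 0.000, -205.000°)

-15.500 -0.500 -90.500
-48.500 -6.000 -103.000
-48.500 -6.000 -103.000
-48.500 -6.000 -103.000
-12.500 7.000 -99.500
11.500 4.000 -268.000
17.500 5.000 -240.500
22.000 0.000 -205.000


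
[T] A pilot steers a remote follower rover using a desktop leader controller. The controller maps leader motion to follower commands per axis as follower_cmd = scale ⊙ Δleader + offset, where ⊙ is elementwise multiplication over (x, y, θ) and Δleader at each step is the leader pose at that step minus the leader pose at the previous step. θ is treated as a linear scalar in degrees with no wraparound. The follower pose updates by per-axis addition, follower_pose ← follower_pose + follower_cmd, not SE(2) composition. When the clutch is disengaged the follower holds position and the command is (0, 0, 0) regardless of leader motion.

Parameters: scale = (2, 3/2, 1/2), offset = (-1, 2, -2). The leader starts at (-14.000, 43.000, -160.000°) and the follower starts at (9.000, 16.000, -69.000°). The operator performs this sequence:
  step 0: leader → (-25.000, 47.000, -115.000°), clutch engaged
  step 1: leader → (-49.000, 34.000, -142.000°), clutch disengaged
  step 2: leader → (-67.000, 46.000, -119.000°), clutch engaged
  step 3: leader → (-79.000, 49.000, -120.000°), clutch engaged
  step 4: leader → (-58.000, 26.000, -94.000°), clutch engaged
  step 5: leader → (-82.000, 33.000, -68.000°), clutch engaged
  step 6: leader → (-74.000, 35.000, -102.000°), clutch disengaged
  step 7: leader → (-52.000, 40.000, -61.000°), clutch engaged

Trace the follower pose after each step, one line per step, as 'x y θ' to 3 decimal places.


step 0: Δleader=(-11.000, 4.000, 45.000°), engaged; cmd=(-23.000, 8.000, 20.500°) → follower=(-14.000, 24.000, -48.500°)
step 1: Δleader=(-24.000, -13.000, -27.000°), disengaged; cmd=(0,0,0) → follower holds at (-14.000, 24.000, -48.500°)
step 2: Δleader=(-18.000, 12.000, 23.000°), engaged; cmd=(-37.000, 20.000, 9.500°) → follower=(-51.000, 44.000, -39.000°)
step 3: Δleader=(-12.000, 3.000, -1.000°), engaged; cmd=(-25.000, 6.500, -2.500°) → follower=(-76.000, 50.500, -41.500°)
step 4: Δleader=(21.000, -23.000, 26.000°), engaged; cmd=(41.000, -32.500, 11.000°) → follower=(-35.000, 18.000, -30.500°)
step 5: Δleader=(-24.000, 7.000, 26.000°), engaged; cmd=(-49.000, 12.500, 11.000°) → follower=(-84.000, 30.500, -19.500°)
step 6: Δleader=(8.000, 2.000, -34.000°), disengaged; cmd=(0,0,0) → follower holds at (-84.000, 30.500, -19.500°)
step 7: Δleader=(22.000, 5.000, 41.000°), engaged; cmd=(43.000, 9.500, 18.500°) → follower=(-41.000, 40.000, -1.000°)

-14.000 24.000 -48.500
-14.000 24.000 -48.500
-51.000 44.000 -39.000
-76.000 50.500 -41.500
-35.000 18.000 -30.500
-84.000 30.500 -19.500
-84.000 30.500 -19.500
-41.000 40.000 -1.000


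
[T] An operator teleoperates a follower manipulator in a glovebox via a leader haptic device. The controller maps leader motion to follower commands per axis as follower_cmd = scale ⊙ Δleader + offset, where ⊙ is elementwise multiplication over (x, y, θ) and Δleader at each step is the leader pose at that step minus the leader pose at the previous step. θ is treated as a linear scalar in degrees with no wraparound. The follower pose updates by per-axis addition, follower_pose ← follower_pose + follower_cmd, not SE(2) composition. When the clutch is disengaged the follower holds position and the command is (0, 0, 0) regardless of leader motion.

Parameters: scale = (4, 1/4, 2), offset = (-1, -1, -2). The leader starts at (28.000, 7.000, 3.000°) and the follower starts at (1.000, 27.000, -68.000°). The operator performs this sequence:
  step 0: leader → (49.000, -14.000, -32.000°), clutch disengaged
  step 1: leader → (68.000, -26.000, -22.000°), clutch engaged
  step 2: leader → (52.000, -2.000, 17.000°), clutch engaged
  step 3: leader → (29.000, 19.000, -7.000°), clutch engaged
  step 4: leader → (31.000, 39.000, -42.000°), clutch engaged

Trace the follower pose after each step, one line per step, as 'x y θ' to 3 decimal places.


1.000 27.000 -68.000
76.000 23.000 -50.000
11.000 28.000 26.000
-82.000 32.250 -24.000
-75.000 36.250 -96.000

step 0: Δleader=(21.000, -21.000, -35.000°), disengaged; cmd=(0,0,0) → follower holds at (1.000, 27.000, -68.000°)
step 1: Δleader=(19.000, -12.000, 10.000°), engaged; cmd=(75.000, -4.000, 18.000°) → follower=(76.000, 23.000, -50.000°)
step 2: Δleader=(-16.000, 24.000, 39.000°), engaged; cmd=(-65.000, 5.000, 76.000°) → follower=(11.000, 28.000, 26.000°)
step 3: Δleader=(-23.000, 21.000, -24.000°), engaged; cmd=(-93.000, 4.250, -50.000°) → follower=(-82.000, 32.250, -24.000°)
step 4: Δleader=(2.000, 20.000, -35.000°), engaged; cmd=(7.000, 4.000, -72.000°) → follower=(-75.000, 36.250, -96.000°)


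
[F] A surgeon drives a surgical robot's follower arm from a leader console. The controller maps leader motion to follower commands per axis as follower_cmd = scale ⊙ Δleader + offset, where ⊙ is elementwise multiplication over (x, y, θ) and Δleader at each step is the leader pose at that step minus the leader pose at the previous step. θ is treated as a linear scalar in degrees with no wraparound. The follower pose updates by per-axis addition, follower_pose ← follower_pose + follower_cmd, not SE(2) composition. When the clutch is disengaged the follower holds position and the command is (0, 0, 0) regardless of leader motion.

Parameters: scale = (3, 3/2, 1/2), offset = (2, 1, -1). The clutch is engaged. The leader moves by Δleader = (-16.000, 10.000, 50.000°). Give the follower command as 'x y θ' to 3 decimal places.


-46.000 16.000 24.000

axis x: 3·-16.000 + 2 = -46.000
axis y: 3/2·10.000 + 1 = 16.000
axis θ: 1/2·50.000 + -1 = 24.000


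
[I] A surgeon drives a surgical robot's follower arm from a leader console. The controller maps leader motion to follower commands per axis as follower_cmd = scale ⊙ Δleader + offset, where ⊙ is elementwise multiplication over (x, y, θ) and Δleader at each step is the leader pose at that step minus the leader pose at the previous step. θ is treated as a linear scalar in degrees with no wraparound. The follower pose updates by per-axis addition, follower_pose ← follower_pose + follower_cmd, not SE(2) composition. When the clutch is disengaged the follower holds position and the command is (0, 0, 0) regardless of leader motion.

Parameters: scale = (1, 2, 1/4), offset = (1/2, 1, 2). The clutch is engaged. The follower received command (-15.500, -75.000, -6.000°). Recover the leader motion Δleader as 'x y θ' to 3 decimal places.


-16.000 -38.000 -32.000

axis x: (-15.500 − 1/2) / (1) = -16.000
axis y: (-75.000 − 1) / (2) = -38.000
axis θ: (-6.000 − 2) / (1/4) = -32.000


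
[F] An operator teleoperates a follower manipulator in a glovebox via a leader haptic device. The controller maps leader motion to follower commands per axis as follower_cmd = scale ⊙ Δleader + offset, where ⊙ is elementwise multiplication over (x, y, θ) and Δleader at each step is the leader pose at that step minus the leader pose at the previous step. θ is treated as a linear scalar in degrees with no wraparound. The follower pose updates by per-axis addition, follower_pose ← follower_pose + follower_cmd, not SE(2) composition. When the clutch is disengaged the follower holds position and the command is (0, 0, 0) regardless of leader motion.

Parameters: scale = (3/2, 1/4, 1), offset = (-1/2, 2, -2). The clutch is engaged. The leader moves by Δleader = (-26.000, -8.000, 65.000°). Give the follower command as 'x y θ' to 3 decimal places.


-39.500 0.000 63.000

axis x: 3/2·-26.000 + -1/2 = -39.500
axis y: 1/4·-8.000 + 2 = 0.000
axis θ: 1·65.000 + -2 = 63.000


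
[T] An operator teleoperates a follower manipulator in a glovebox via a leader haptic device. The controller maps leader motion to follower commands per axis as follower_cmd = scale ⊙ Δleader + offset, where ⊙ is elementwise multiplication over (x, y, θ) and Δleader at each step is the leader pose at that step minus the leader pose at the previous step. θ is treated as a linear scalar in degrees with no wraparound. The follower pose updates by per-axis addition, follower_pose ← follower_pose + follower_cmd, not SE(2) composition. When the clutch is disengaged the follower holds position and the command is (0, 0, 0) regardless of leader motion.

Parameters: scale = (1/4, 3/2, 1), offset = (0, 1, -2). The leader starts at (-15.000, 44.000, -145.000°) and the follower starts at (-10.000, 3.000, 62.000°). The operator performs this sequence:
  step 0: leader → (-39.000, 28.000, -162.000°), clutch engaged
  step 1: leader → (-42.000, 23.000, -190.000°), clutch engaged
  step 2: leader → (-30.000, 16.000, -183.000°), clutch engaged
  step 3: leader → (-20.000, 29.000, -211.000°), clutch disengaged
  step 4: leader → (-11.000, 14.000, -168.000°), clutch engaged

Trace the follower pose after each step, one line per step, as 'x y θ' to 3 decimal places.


step 0: Δleader=(-24.000, -16.000, -17.000°), engaged; cmd=(-6.000, -23.000, -19.000°) → follower=(-16.000, -20.000, 43.000°)
step 1: Δleader=(-3.000, -5.000, -28.000°), engaged; cmd=(-0.750, -6.500, -30.000°) → follower=(-16.750, -26.500, 13.000°)
step 2: Δleader=(12.000, -7.000, 7.000°), engaged; cmd=(3.000, -9.500, 5.000°) → follower=(-13.750, -36.000, 18.000°)
step 3: Δleader=(10.000, 13.000, -28.000°), disengaged; cmd=(0,0,0) → follower holds at (-13.750, -36.000, 18.000°)
step 4: Δleader=(9.000, -15.000, 43.000°), engaged; cmd=(2.250, -21.500, 41.000°) → follower=(-11.500, -57.500, 59.000°)

-16.000 -20.000 43.000
-16.750 -26.500 13.000
-13.750 -36.000 18.000
-13.750 -36.000 18.000
-11.500 -57.500 59.000


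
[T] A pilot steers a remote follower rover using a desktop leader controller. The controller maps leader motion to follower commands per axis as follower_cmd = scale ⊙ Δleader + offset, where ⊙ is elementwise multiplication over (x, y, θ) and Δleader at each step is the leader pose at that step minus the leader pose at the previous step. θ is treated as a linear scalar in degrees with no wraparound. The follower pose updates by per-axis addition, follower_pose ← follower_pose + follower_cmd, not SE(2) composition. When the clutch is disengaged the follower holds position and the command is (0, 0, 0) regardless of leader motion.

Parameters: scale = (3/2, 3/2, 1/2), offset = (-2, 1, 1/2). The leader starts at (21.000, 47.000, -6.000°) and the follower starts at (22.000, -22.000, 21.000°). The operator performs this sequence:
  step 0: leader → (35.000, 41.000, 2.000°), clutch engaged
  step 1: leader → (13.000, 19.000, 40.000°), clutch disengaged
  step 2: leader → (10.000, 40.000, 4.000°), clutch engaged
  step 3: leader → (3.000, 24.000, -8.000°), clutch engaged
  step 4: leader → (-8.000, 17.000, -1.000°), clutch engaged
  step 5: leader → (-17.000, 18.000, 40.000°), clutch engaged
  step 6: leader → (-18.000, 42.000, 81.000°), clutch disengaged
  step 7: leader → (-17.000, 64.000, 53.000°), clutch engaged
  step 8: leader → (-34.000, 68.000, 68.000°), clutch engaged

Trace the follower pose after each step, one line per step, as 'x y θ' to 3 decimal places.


41.000 -30.000 25.500
41.000 -30.000 25.500
34.500 2.500 8.000
22.000 -20.500 2.500
3.500 -30.000 6.500
-12.000 -27.500 27.500
-12.000 -27.500 27.500
-12.500 6.500 14.000
-40.000 13.500 22.000

step 0: Δleader=(14.000, -6.000, 8.000°), engaged; cmd=(19.000, -8.000, 4.500°) → follower=(41.000, -30.000, 25.500°)
step 1: Δleader=(-22.000, -22.000, 38.000°), disengaged; cmd=(0,0,0) → follower holds at (41.000, -30.000, 25.500°)
step 2: Δleader=(-3.000, 21.000, -36.000°), engaged; cmd=(-6.500, 32.500, -17.500°) → follower=(34.500, 2.500, 8.000°)
step 3: Δleader=(-7.000, -16.000, -12.000°), engaged; cmd=(-12.500, -23.000, -5.500°) → follower=(22.000, -20.500, 2.500°)
step 4: Δleader=(-11.000, -7.000, 7.000°), engaged; cmd=(-18.500, -9.500, 4.000°) → follower=(3.500, -30.000, 6.500°)
step 5: Δleader=(-9.000, 1.000, 41.000°), engaged; cmd=(-15.500, 2.500, 21.000°) → follower=(-12.000, -27.500, 27.500°)
step 6: Δleader=(-1.000, 24.000, 41.000°), disengaged; cmd=(0,0,0) → follower holds at (-12.000, -27.500, 27.500°)
step 7: Δleader=(1.000, 22.000, -28.000°), engaged; cmd=(-0.500, 34.000, -13.500°) → follower=(-12.500, 6.500, 14.000°)
step 8: Δleader=(-17.000, 4.000, 15.000°), engaged; cmd=(-27.500, 7.000, 8.000°) → follower=(-40.000, 13.500, 22.000°)


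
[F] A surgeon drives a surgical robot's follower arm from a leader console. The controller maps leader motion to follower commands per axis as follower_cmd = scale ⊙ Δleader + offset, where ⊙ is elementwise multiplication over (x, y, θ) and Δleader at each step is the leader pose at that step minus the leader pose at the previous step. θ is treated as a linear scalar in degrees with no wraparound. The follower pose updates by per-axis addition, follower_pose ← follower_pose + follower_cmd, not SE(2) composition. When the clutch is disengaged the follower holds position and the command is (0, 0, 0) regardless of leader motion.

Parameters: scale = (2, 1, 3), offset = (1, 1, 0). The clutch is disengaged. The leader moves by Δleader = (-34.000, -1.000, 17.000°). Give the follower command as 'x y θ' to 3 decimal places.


0.000 0.000 0.000

clutch disengaged → follower holds; cmd = (0, 0, 0)


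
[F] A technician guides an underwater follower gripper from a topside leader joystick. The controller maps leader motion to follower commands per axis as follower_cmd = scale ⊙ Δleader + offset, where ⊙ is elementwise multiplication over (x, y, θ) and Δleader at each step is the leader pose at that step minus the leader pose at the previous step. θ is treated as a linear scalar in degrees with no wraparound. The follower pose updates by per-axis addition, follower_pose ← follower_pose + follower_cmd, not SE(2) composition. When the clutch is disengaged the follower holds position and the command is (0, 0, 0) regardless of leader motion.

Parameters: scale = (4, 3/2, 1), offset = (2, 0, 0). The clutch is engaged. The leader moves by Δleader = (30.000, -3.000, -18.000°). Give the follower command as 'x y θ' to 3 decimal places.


122.000 -4.500 -18.000

axis x: 4·30.000 + 2 = 122.000
axis y: 3/2·-3.000 + 0 = -4.500
axis θ: 1·-18.000 + 0 = -18.000


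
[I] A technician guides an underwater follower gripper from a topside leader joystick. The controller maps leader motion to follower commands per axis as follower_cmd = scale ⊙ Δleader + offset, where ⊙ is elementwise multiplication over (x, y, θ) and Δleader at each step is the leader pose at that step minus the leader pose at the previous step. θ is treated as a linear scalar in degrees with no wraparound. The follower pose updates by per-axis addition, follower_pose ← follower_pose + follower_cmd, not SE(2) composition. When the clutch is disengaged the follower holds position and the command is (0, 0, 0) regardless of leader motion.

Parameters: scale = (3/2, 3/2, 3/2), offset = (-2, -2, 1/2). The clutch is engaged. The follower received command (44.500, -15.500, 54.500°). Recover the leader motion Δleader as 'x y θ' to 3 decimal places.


31.000 -9.000 36.000

axis x: (44.500 − -2) / (3/2) = 31.000
axis y: (-15.500 − -2) / (3/2) = -9.000
axis θ: (54.500 − 1/2) / (3/2) = 36.000


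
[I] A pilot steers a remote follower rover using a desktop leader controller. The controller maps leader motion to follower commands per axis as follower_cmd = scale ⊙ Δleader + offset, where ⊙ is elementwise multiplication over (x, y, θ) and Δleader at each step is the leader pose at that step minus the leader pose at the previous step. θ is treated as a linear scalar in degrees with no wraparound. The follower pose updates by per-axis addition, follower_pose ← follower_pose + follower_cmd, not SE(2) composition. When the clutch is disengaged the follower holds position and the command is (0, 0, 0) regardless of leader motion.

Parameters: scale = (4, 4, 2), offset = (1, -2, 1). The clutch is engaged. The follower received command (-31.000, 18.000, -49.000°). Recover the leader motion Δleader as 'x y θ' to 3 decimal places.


-8.000 5.000 -25.000

axis x: (-31.000 − 1) / (4) = -8.000
axis y: (18.000 − -2) / (4) = 5.000
axis θ: (-49.000 − 1) / (2) = -25.000


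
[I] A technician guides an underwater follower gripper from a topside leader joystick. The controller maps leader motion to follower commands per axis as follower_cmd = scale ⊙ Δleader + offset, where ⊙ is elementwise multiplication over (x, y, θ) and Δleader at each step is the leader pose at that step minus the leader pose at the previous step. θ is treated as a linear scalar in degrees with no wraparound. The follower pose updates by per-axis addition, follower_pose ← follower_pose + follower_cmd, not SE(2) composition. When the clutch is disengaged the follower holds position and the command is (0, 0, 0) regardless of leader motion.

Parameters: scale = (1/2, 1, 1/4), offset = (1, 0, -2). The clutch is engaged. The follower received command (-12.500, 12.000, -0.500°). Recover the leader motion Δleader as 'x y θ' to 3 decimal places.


-27.000 12.000 6.000

axis x: (-12.500 − 1) / (1/2) = -27.000
axis y: (12.000 − 0) / (1) = 12.000
axis θ: (-0.500 − -2) / (1/4) = 6.000


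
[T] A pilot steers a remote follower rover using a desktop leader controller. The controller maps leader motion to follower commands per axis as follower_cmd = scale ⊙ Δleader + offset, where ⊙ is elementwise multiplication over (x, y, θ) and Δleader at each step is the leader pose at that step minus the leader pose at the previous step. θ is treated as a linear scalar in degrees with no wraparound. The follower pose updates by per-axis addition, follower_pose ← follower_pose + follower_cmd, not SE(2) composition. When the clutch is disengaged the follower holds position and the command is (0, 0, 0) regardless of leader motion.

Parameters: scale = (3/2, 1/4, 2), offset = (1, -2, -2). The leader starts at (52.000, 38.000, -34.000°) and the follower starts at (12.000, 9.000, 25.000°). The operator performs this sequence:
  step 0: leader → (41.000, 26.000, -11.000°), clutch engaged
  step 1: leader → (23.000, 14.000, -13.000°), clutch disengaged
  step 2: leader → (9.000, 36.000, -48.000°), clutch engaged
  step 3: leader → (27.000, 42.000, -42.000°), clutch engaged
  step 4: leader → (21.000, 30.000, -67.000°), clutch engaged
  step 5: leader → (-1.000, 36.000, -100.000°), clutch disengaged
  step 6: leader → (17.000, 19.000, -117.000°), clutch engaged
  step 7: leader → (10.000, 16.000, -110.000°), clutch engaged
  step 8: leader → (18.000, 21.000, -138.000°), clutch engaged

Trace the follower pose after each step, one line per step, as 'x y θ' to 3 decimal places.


-3.500 4.000 69.000
-3.500 4.000 69.000
-23.500 7.500 -3.000
4.500 7.000 7.000
-3.500 2.000 -45.000
-3.500 2.000 -45.000
24.500 -4.250 -81.000
15.000 -7.000 -69.000
28.000 -7.750 -127.000

step 0: Δleader=(-11.000, -12.000, 23.000°), engaged; cmd=(-15.500, -5.000, 44.000°) → follower=(-3.500, 4.000, 69.000°)
step 1: Δleader=(-18.000, -12.000, -2.000°), disengaged; cmd=(0,0,0) → follower holds at (-3.500, 4.000, 69.000°)
step 2: Δleader=(-14.000, 22.000, -35.000°), engaged; cmd=(-20.000, 3.500, -72.000°) → follower=(-23.500, 7.500, -3.000°)
step 3: Δleader=(18.000, 6.000, 6.000°), engaged; cmd=(28.000, -0.500, 10.000°) → follower=(4.500, 7.000, 7.000°)
step 4: Δleader=(-6.000, -12.000, -25.000°), engaged; cmd=(-8.000, -5.000, -52.000°) → follower=(-3.500, 2.000, -45.000°)
step 5: Δleader=(-22.000, 6.000, -33.000°), disengaged; cmd=(0,0,0) → follower holds at (-3.500, 2.000, -45.000°)
step 6: Δleader=(18.000, -17.000, -17.000°), engaged; cmd=(28.000, -6.250, -36.000°) → follower=(24.500, -4.250, -81.000°)
step 7: Δleader=(-7.000, -3.000, 7.000°), engaged; cmd=(-9.500, -2.750, 12.000°) → follower=(15.000, -7.000, -69.000°)
step 8: Δleader=(8.000, 5.000, -28.000°), engaged; cmd=(13.000, -0.750, -58.000°) → follower=(28.000, -7.750, -127.000°)


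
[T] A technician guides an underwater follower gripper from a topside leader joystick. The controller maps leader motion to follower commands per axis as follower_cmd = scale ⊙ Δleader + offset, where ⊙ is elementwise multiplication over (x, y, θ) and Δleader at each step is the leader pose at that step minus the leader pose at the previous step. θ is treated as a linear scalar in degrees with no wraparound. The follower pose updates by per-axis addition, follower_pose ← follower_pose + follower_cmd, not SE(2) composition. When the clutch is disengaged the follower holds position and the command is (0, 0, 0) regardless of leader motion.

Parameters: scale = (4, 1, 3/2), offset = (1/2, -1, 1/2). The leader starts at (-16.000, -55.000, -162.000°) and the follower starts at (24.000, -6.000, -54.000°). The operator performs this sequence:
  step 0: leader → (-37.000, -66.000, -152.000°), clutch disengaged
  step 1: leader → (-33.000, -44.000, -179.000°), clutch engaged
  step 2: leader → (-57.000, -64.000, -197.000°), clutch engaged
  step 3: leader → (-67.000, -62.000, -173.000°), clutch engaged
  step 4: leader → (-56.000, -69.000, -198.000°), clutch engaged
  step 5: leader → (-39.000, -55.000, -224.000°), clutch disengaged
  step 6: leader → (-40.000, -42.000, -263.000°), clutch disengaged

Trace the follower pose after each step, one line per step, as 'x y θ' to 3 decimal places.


24.000 -6.000 -54.000
40.500 15.000 -94.000
-55.000 -6.000 -120.500
-94.500 -5.000 -84.000
-50.000 -13.000 -121.000
-50.000 -13.000 -121.000
-50.000 -13.000 -121.000

step 0: Δleader=(-21.000, -11.000, 10.000°), disengaged; cmd=(0,0,0) → follower holds at (24.000, -6.000, -54.000°)
step 1: Δleader=(4.000, 22.000, -27.000°), engaged; cmd=(16.500, 21.000, -40.000°) → follower=(40.500, 15.000, -94.000°)
step 2: Δleader=(-24.000, -20.000, -18.000°), engaged; cmd=(-95.500, -21.000, -26.500°) → follower=(-55.000, -6.000, -120.500°)
step 3: Δleader=(-10.000, 2.000, 24.000°), engaged; cmd=(-39.500, 1.000, 36.500°) → follower=(-94.500, -5.000, -84.000°)
step 4: Δleader=(11.000, -7.000, -25.000°), engaged; cmd=(44.500, -8.000, -37.000°) → follower=(-50.000, -13.000, -121.000°)
step 5: Δleader=(17.000, 14.000, -26.000°), disengaged; cmd=(0,0,0) → follower holds at (-50.000, -13.000, -121.000°)
step 6: Δleader=(-1.000, 13.000, -39.000°), disengaged; cmd=(0,0,0) → follower holds at (-50.000, -13.000, -121.000°)


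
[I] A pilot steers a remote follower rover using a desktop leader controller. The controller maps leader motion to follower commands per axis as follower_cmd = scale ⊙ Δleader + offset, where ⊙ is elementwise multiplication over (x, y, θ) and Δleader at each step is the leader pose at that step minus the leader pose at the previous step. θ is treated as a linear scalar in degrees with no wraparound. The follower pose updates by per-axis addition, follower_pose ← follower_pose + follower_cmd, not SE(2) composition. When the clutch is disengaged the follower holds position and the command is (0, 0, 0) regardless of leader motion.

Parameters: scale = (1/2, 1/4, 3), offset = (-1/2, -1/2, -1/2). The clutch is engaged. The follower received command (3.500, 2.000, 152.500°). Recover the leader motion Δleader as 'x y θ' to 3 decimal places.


axis x: (3.500 − -1/2) / (1/2) = 8.000
axis y: (2.000 − -1/2) / (1/4) = 10.000
axis θ: (152.500 − -1/2) / (3) = 51.000

8.000 10.000 51.000


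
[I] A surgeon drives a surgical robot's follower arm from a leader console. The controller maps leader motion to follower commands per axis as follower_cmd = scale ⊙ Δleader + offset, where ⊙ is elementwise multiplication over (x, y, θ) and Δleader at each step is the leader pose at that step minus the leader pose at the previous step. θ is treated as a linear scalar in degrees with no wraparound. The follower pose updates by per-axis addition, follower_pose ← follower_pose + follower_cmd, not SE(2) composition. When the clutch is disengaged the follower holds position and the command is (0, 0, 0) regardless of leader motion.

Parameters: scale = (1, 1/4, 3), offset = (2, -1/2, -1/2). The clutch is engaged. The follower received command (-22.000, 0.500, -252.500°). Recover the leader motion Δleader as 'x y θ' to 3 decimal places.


axis x: (-22.000 − 2) / (1) = -24.000
axis y: (0.500 − -1/2) / (1/4) = 4.000
axis θ: (-252.500 − -1/2) / (3) = -84.000

-24.000 4.000 -84.000


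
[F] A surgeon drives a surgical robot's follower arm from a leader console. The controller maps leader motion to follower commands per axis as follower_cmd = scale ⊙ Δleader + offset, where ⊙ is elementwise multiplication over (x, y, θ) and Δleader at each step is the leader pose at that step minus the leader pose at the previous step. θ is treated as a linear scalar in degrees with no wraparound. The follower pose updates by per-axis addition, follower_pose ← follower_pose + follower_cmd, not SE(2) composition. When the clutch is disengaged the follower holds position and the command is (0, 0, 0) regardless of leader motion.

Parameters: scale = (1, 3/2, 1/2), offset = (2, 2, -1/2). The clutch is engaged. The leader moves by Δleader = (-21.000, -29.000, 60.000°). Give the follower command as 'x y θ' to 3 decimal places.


axis x: 1·-21.000 + 2 = -19.000
axis y: 3/2·-29.000 + 2 = -41.500
axis θ: 1/2·60.000 + -1/2 = 29.500

-19.000 -41.500 29.500


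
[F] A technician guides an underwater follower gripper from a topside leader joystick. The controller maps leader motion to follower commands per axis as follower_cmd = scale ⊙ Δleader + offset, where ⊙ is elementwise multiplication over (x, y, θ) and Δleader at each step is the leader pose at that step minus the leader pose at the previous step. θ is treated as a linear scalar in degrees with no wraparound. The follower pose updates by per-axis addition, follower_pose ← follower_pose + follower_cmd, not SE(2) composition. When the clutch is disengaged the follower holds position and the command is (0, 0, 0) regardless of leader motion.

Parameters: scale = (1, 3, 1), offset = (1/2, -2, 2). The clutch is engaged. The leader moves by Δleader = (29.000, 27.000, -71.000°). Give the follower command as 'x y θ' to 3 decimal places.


axis x: 1·29.000 + 1/2 = 29.500
axis y: 3·27.000 + -2 = 79.000
axis θ: 1·-71.000 + 2 = -69.000

29.500 79.000 -69.000


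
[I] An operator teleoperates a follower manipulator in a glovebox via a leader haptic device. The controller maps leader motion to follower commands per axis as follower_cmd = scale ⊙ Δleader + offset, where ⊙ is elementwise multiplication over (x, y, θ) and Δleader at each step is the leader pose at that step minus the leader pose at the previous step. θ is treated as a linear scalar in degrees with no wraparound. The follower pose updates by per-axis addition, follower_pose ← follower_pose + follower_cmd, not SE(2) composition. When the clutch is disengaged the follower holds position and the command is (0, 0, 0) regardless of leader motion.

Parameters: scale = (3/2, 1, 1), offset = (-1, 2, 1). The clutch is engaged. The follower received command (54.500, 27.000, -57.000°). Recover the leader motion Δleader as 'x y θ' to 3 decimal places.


axis x: (54.500 − -1) / (3/2) = 37.000
axis y: (27.000 − 2) / (1) = 25.000
axis θ: (-57.000 − 1) / (1) = -58.000

37.000 25.000 -58.000


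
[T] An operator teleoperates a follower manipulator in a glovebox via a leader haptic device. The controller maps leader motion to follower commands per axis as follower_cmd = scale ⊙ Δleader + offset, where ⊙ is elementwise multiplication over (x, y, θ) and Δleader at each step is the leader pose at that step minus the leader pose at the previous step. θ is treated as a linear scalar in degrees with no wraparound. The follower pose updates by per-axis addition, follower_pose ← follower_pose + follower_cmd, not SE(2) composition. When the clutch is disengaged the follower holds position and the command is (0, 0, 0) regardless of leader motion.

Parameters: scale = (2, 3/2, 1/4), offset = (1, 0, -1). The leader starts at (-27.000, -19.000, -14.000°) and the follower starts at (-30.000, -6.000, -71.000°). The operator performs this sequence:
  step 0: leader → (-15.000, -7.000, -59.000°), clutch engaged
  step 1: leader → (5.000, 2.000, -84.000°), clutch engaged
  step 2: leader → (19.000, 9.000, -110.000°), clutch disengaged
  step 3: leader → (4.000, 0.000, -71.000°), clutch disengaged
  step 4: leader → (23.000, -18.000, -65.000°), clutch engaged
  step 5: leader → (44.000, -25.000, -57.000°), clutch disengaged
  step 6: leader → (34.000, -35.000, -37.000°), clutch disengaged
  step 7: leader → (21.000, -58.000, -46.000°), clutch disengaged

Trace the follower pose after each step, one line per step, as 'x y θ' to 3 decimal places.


step 0: Δleader=(12.000, 12.000, -45.000°), engaged; cmd=(25.000, 18.000, -12.250°) → follower=(-5.000, 12.000, -83.250°)
step 1: Δleader=(20.000, 9.000, -25.000°), engaged; cmd=(41.000, 13.500, -7.250°) → follower=(36.000, 25.500, -90.500°)
step 2: Δleader=(14.000, 7.000, -26.000°), disengaged; cmd=(0,0,0) → follower holds at (36.000, 25.500, -90.500°)
step 3: Δleader=(-15.000, -9.000, 39.000°), disengaged; cmd=(0,0,0) → follower holds at (36.000, 25.500, -90.500°)
step 4: Δleader=(19.000, -18.000, 6.000°), engaged; cmd=(39.000, -27.000, 0.500°) → follower=(75.000, -1.500, -90.000°)
step 5: Δleader=(21.000, -7.000, 8.000°), disengaged; cmd=(0,0,0) → follower holds at (75.000, -1.500, -90.000°)
step 6: Δleader=(-10.000, -10.000, 20.000°), disengaged; cmd=(0,0,0) → follower holds at (75.000, -1.500, -90.000°)
step 7: Δleader=(-13.000, -23.000, -9.000°), disengaged; cmd=(0,0,0) → follower holds at (75.000, -1.500, -90.000°)

-5.000 12.000 -83.250
36.000 25.500 -90.500
36.000 25.500 -90.500
36.000 25.500 -90.500
75.000 -1.500 -90.000
75.000 -1.500 -90.000
75.000 -1.500 -90.000
75.000 -1.500 -90.000
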